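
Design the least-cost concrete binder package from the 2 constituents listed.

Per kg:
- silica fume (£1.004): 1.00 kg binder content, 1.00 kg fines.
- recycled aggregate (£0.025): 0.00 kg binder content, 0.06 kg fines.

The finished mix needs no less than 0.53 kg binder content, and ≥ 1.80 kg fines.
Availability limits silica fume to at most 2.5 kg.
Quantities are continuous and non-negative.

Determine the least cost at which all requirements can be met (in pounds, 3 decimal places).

£1.061

Let x1 = kg of silica fume, x2 = kg of recycled aggregate.
Minimise 1.004x1 + 0.025x2 subject to:
  1x1 ≥ 0.53   (binder content)
  1x1 + 0.06x2 ≥ 1.8   (fines)
  x1 ≤ 2.5
  x1, x2 ≥ 0.
Both inputs are positive at the optimum. The binder content and fines requirements are met with equality.
That vertex is x1 = 0.53, x2 = 21.17.
Objective = 1.004·0.53 + 0.025·21.17 = 1.06137.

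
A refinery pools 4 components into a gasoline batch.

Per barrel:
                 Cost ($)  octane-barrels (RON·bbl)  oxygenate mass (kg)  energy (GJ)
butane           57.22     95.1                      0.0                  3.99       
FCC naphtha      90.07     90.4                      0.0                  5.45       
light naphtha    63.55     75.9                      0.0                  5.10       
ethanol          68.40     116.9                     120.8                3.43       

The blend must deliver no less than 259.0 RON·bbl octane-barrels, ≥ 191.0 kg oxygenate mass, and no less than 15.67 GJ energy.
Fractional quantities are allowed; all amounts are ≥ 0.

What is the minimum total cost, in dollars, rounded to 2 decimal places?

This is a linear program. Let x1 = barrels of butane, x2 = barrels of FCC naphtha, x3 = barrels of light naphtha, x4 = barrels of ethanol.
min 57.22x1 + 90.07x2 + 63.55x3 + 68.4x4 s.t.:
  95.1x1 + 90.4x2 + 75.9x3 + 116.9x4 ≥ 259   (octane-barrels)
  120.8x4 ≥ 191   (oxygenate mass)
  3.99x1 + 5.45x2 + 5.1x3 + 3.43x4 ≥ 15.67   (energy)
  x1, x2, x3, x4 ≥ 0.
At the optimum only light naphtha, ethanol are positive (butane, FCC naphtha = 0). Binding constraints: oxygenate mass and energy.
Solving gives x3 = 2.0092, x4 = 1.5811.
Total cost: 63.55·2.0092 + 68.4·1.5811 = 235.8319.

$235.83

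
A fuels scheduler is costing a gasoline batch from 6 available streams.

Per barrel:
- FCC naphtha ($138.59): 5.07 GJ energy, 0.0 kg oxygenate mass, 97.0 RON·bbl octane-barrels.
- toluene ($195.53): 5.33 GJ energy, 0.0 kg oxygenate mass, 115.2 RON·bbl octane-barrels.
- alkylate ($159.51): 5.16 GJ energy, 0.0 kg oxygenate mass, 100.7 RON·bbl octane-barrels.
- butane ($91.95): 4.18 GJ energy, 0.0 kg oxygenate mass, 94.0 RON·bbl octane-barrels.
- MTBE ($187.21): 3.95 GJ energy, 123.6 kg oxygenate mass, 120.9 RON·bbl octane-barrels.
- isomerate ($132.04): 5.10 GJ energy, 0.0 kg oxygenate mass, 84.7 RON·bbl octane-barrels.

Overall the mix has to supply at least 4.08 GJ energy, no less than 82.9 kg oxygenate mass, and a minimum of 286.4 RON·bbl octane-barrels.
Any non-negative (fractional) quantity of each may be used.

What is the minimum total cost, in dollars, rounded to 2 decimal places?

$326.40

Let x1 = barrels of FCC naphtha, x2 = barrels of toluene, x3 = barrels of alkylate, x4 = barrels of butane, x5 = barrels of MTBE, x6 = barrels of isomerate.
min 138.59x1 + 195.53x2 + 159.51x3 + 91.95x4 + 187.21x5 + 132.04x6 subject to:
  5.07x1 + 5.33x2 + 5.16x3 + 4.18x4 + 3.95x5 + 5.1x6 ≥ 4.08   (energy)
  123.6x5 ≥ 82.9   (oxygenate mass)
  97x1 + 115.2x2 + 100.7x3 + 94x4 + 120.9x5 + 84.7x6 ≥ 286.4   (octane-barrels)
  x1, x2, x3, x4, x5, x6 ≥ 0.
At the optimum only butane, MTBE are positive (FCC naphtha, toluene, alkylate, isomerate = 0). The oxygenate mass and octane-barrels requirements are met with equality.
That vertex is x4 = 2.1842, x5 = 0.67071.
Total cost: 91.95·2.1842 + 187.21·0.67071 = 326.4008.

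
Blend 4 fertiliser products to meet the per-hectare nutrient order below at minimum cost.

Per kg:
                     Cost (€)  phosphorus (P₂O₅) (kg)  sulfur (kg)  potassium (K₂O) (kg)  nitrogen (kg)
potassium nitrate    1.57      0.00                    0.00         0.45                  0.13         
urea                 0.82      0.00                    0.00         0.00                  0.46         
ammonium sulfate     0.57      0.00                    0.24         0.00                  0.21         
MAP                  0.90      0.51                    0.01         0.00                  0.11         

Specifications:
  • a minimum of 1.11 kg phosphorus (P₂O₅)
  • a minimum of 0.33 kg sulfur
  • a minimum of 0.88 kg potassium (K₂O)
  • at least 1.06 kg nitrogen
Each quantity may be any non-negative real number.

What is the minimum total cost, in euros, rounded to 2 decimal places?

€6.29

This is a linear program. Let x1 = kg of potassium nitrate, x2 = kg of urea, x3 = kg of ammonium sulfate, x4 = kg of MAP.
Minimize 1.57x1 + 0.82x2 + 0.57x3 + 0.9x4 subject to:
  0.51x4 ≥ 1.11   (phosphorus (P₂O₅))
  0.24x3 + 0.01x4 ≥ 0.33   (sulfur)
  0.45x1 ≥ 0.88   (potassium (K₂O))
  0.13x1 + 0.46x2 + 0.21x3 + 0.11x4 ≥ 1.06   (nitrogen)
  x1, x2, x3, x4 ≥ 0.
All 4 inputs are positive at the optimum. Binding constraints: phosphorus (P₂O₅), sulfur, potassium (K₂O), nitrogen.
Solving gives x1 = 1.956, x2 = 0.6449, x3 = 1.284, x4 = 2.176.
Hence cost = 1.57·1.956 + 0.82·0.6449 + 0.57·1.284 + 0.9·2.176 = €6.2900.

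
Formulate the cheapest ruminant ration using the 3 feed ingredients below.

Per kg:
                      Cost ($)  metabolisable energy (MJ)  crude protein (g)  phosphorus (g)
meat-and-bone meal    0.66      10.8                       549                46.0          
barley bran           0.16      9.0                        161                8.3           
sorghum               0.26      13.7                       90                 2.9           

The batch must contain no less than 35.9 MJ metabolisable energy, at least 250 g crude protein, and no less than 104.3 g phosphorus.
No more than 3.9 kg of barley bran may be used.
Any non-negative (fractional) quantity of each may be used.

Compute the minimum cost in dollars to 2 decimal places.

Set it up as a linear program. Let x1 = kg of meat-and-bone meal, x2 = kg of barley bran, x3 = kg of sorghum.
Minimize 0.66x1 + 0.16x2 + 0.26x3 subject to:
  10.8x1 + 9x2 + 13.7x3 ≥ 35.9   (metabolisable energy)
  549x1 + 161x2 + 90x3 ≥ 250   (crude protein)
  46x1 + 8.3x2 + 2.9x3 ≥ 104.3   (phosphorus)
  x2 ≤ 3.9
  x1, x2, x3 ≥ 0.
At the optimum only meat-and-bone meal, barley bran are positive (sorghum = 0). The metabolisable energy and phosphorus requirements are met with equality.
So meat-and-bone meal = 1.975 kg, barley bran = 1.618 kg.
Objective = 0.66·1.975 + 0.16·1.618 = 1.5624.

$1.56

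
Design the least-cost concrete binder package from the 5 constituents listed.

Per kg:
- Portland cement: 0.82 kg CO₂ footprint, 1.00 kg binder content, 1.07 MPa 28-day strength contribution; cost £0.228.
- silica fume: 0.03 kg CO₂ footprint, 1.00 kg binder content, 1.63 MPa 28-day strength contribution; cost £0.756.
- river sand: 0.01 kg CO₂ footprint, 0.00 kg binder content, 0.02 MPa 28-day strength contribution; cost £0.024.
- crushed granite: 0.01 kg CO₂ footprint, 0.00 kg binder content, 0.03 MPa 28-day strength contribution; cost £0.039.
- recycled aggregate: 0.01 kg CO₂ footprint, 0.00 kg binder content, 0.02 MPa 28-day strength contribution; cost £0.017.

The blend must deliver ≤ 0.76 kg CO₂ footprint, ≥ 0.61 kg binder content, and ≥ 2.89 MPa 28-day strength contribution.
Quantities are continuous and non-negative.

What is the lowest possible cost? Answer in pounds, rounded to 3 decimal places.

Let x1 = kg of Portland cement, x2 = kg of silica fume, x3 = kg of river sand, x4 = kg of crushed granite, x5 = kg of recycled aggregate.
Minimise 0.228x1 + 0.756x2 + 0.024x3 + 0.039x4 + 0.017x5 s.t.:
  0.82x1 + 0.03x2 + 0.01x3 + 0.01x4 + 0.01x5 ≤ 0.76   (CO₂ footprint)
  1x1 + 1x2 ≥ 0.61   (binder content)
  1.07x1 + 1.63x2 + 0.02x3 + 0.03x4 + 0.02x5 ≥ 2.89   (28-day strength contribution)
  x1, x2, x3, x4, x5 ≥ 0.
The minimum-cost mix takes nothing from river sand, crushed granite, recycled aggregate — only Portland cement, silica fume. Binding constraints: CO₂ footprint and 28-day strength contribution.
Optimal quantities: Portland cement = 0.8832 kg, silica fume = 1.193 kg.
Total cost: 0.228·0.8832 + 0.756·1.193 = 1.10328.

£1.103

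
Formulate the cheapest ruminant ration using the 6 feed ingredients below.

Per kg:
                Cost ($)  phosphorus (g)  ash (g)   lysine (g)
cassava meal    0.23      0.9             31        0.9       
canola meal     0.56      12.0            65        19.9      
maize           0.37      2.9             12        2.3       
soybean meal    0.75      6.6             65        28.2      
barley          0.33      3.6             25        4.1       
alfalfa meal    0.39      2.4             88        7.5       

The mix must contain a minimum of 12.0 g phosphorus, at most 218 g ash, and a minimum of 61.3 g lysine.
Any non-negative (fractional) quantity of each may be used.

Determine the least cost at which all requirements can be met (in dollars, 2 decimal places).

Let x1 = kg of cassava meal, x2 = kg of canola meal, x3 = kg of maize, x4 = kg of soybean meal, x5 = kg of barley, x6 = kg of alfalfa meal.
min 0.23x1 + 0.56x2 + 0.37x3 + 0.75x4 + 0.33x5 + 0.39x6 with:
  0.9x1 + 12x2 + 2.9x3 + 6.6x4 + 3.6x5 + 2.4x6 ≥ 12   (phosphorus)
  31x1 + 65x2 + 12x3 + 65x4 + 25x5 + 88x6 ≤ 218   (ash)
  0.9x1 + 19.9x2 + 2.3x3 + 28.2x4 + 4.1x5 + 7.5x6 ≥ 61.3   (lysine)
  x1, x2, x3, x4, x5, x6 ≥ 0.
At the optimum only soybean meal is positive (cassava meal, canola meal, maize, barley, alfalfa meal = 0). Binding constraint: lysine.
That vertex is x4 = 2.174.
Hence cost = 0.75·2.174 = $1.6305.

$1.63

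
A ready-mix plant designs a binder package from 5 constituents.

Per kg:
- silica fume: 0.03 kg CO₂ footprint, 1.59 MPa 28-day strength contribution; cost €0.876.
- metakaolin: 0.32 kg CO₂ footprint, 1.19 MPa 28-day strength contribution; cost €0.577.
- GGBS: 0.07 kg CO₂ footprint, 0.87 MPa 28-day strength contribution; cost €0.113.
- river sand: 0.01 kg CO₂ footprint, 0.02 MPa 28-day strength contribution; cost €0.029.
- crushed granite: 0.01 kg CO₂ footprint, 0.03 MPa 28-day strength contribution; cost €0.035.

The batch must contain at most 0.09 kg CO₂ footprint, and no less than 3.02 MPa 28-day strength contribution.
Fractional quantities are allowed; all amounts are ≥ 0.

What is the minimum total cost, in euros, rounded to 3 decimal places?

Let x1 = kg of silica fume, x2 = kg of metakaolin, x3 = kg of GGBS, x4 = kg of river sand, x5 = kg of crushed granite.
min 0.876x1 + 0.577x2 + 0.113x3 + 0.029x4 + 0.035x5 with:
  0.03x1 + 0.32x2 + 0.07x3 + 0.01x4 + 0.01x5 ≤ 0.09   (CO₂ footprint)
  1.59x1 + 1.19x2 + 0.87x3 + 0.02x4 + 0.03x5 ≥ 3.02   (28-day strength contribution)
  x1, x2, x3, x4, x5 ≥ 0.
The minimum-cost mix takes nothing from metakaolin, river sand, crushed granite — only silica fume, GGBS. The CO₂ footprint and 28-day strength contribution requirements are met with equality.
Solving gives x1 = 1.562, x3 = 0.6162.
Objective = 0.876·1.562 + 0.113·0.6162 = 1.43794.

€1.438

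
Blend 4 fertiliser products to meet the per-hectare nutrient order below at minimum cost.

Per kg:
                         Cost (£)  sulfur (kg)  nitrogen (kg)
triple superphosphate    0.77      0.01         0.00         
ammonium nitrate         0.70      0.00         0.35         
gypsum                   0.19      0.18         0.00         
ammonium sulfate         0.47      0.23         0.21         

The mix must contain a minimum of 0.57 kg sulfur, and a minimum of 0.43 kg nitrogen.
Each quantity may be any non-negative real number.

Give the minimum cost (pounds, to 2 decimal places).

£1.07

Treat it as an LP. Let x1 = kg of triple superphosphate, x2 = kg of ammonium nitrate, x3 = kg of gypsum, x4 = kg of ammonium sulfate.
Minimise 0.77x1 + 0.7x2 + 0.19x3 + 0.47x4 s.t.:
  0.01x1 + 0.18x3 + 0.23x4 ≥ 0.57   (sulfur)
  0.35x2 + 0.21x4 ≥ 0.43   (nitrogen)
  x1, x2, x3, x4 ≥ 0.
At the optimum only gypsum, ammonium sulfate are positive (triple superphosphate, ammonium nitrate = 0). The sulfur and nitrogen requirements are met with equality.
Solving gives x3 = 0.5503, x4 = 2.048.
Total cost: 0.19·0.5503 + 0.47·2.048 = 1.0671.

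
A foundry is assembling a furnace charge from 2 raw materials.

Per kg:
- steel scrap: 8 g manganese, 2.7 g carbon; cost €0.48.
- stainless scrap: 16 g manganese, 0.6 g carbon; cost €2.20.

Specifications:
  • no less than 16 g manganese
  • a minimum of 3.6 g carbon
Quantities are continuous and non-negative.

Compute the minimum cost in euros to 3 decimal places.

€0.960

This is a linear program. Let x1 = kg of steel scrap, x2 = kg of stainless scrap.
Minimise 0.48x1 + 2.2x2 subject to:
  8x1 + 16x2 ≥ 16   (manganese)
  2.7x1 + 0.6x2 ≥ 3.6   (carbon)
  x1, x2 ≥ 0.
The cheapest feasible vertex uses only steel scrap; stainless scrap is not used. Binding constraint: manganese.
Optimal quantities: steel scrap = 2 kg.
Hence cost = 0.48·2 = €0.96000.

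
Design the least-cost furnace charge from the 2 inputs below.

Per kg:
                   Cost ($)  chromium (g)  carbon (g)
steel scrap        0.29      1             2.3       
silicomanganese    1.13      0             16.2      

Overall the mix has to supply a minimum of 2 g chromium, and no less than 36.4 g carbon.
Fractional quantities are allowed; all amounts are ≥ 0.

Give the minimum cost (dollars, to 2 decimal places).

$2.80

Let x1 = kg of steel scrap, x2 = kg of silicomanganese.
Minimize 0.29x1 + 1.13x2 s.t.:
  1x1 ≥ 2   (chromium)
  2.3x1 + 16.2x2 ≥ 36.4   (carbon)
  x1, x2 ≥ 0.
Both inputs are positive at the optimum. Binding constraints: chromium and carbon.
That vertex is x1 = 2, x2 = 1.963.
Objective = 0.29·2 + 1.13·1.963 = 2.7982.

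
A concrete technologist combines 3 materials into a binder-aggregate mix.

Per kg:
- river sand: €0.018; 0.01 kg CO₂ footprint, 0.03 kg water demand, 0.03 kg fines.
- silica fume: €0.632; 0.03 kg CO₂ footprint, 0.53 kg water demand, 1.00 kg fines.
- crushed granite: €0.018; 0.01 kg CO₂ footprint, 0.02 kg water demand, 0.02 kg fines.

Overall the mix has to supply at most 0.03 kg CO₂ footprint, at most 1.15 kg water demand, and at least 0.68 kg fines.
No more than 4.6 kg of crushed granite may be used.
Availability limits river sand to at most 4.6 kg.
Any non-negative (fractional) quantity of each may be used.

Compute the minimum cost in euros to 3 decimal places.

Treat it as an LP. Let x1 = kg of river sand, x2 = kg of silica fume, x3 = kg of crushed granite.
Minimize 0.018x1 + 0.632x2 + 0.018x3 subject to:
  0.01x1 + 0.03x2 + 0.01x3 ≤ 0.03   (CO₂ footprint)
  0.03x1 + 0.53x2 + 0.02x3 ≤ 1.15   (water demand)
  0.03x1 + 1x2 + 0.02x3 ≥ 0.68   (fines)
  x3 ≤ 4.6
  x1 ≤ 4.6
  x1, x2, x3 ≥ 0.
The cheapest feasible vertex uses only river sand, silica fume; crushed granite is not used. There the CO₂ footprint and fines constraints are tight.
Solving gives x1 = 1.055, x2 = 0.6484.
Total cost: 0.018·1.055 + 0.632·0.6484 = 0.42878.

€0.429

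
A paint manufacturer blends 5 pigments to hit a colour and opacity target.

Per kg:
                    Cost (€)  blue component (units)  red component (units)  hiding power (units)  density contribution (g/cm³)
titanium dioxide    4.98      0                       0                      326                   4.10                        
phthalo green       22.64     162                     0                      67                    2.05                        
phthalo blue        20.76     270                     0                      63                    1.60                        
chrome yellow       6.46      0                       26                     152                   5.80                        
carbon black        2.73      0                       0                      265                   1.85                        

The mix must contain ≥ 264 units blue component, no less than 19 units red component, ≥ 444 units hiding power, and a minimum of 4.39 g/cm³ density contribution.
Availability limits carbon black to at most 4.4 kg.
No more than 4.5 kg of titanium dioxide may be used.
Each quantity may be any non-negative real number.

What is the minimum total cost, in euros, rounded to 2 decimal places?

Let x1 = kg of titanium dioxide, x2 = kg of phthalo green, x3 = kg of phthalo blue, x4 = kg of chrome yellow, x5 = kg of carbon black.
min 4.98x1 + 22.64x2 + 20.76x3 + 6.46x4 + 2.73x5 with:
  162x2 + 270x3 ≥ 264   (blue component)
  26x4 ≥ 19   (red component)
  326x1 + 67x2 + 63x3 + 152x4 + 265x5 ≥ 444   (hiding power)
  4.1x1 + 2.05x2 + 1.6x3 + 5.8x4 + 1.85x5 ≥ 4.39   (density contribution)
  x5 ≤ 4.4
  x1 ≤ 4.5
  x1, x2, x3, x4, x5 ≥ 0.
At the optimum only phthalo blue, chrome yellow, carbon black are positive (titanium dioxide, phthalo green = 0). There the blue component, red component, hiding power constraints are tight.
Optimal quantities: phthalo blue = 0.97778 kg, chrome yellow = 0.73077 kg, carbon black = 1.0239 kg.
Objective = 20.76·0.97778 + 6.46·0.73077 + 2.73·1.0239 = 27.8147.

€27.81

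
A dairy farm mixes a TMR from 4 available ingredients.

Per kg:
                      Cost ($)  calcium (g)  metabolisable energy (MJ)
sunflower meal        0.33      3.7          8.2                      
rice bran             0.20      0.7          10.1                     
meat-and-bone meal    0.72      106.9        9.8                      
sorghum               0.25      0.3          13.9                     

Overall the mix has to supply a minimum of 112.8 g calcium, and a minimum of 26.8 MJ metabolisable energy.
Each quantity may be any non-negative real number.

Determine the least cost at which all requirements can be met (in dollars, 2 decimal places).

$1.05

This is a linear program. Let x1 = kg of sunflower meal, x2 = kg of rice bran, x3 = kg of meat-and-bone meal, x4 = kg of sorghum.
Minimise 0.33x1 + 0.2x2 + 0.72x3 + 0.25x4 subject to:
  3.7x1 + 0.7x2 + 106.9x3 + 0.3x4 ≥ 112.8   (calcium)
  8.2x1 + 10.1x2 + 9.8x3 + 13.9x4 ≥ 26.8   (metabolisable energy)
  x1, x2, x3, x4 ≥ 0.
At the optimum only meat-and-bone meal, sorghum are positive (sunflower meal, rice bran = 0). Binding constraints: calcium and metabolisable energy.
That vertex is x3 = 1.052, x4 = 1.186.
Objective = 0.72·1.052 + 0.25·1.186 = 1.0539.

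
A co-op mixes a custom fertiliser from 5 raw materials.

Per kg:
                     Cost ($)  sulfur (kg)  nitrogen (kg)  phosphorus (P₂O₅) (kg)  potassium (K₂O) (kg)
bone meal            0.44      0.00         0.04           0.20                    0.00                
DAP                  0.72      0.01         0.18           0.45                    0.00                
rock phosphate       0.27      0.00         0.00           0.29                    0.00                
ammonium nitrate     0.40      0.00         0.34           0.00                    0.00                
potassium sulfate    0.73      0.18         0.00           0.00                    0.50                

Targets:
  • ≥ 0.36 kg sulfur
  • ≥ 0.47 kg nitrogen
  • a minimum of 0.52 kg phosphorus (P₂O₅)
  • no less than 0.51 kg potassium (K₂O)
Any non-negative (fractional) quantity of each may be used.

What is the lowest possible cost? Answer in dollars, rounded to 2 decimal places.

$2.50

Treat it as an LP. Let x1 = kg of bone meal, x2 = kg of DAP, x3 = kg of rock phosphate, x4 = kg of ammonium nitrate, x5 = kg of potassium sulfate.
Minimize 0.44x1 + 0.72x2 + 0.27x3 + 0.4x4 + 0.73x5 subject to:
  0.01x2 + 0.18x5 ≥ 0.36   (sulfur)
  0.04x1 + 0.18x2 + 0.34x4 ≥ 0.47   (nitrogen)
  0.2x1 + 0.45x2 + 0.29x3 ≥ 0.52   (phosphorus (P₂O₅))
  0.5x5 ≥ 0.51   (potassium (K₂O))
  x1, x2, x3, x4, x5 ≥ 0.
The optimal basis is {rock phosphate, ammonium nitrate, potassium sulfate}; bone meal, DAP drop out. The sulfur, nitrogen, phosphorus (P₂O₅) requirements are met with equality.
That vertex is x3 = 1.793, x4 = 1.382, x5 = 2.
Cost = 0.27·1.793 + 0.4·1.382 + 0.73·2 = 2.4969.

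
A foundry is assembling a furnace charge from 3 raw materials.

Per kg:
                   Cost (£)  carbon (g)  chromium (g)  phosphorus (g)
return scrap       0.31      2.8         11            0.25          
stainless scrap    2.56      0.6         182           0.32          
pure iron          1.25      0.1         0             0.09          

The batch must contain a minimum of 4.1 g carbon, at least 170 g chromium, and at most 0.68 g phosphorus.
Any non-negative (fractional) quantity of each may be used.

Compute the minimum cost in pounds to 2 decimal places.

£2.59

Let x1 = kg of return scrap, x2 = kg of stainless scrap, x3 = kg of pure iron.
min 0.31x1 + 2.56x2 + 1.25x3 with:
  2.8x1 + 0.6x2 + 0.1x3 ≥ 4.1   (carbon)
  11x1 + 182x2 ≥ 170   (chromium)
  0.25x1 + 0.32x2 + 0.09x3 ≤ 0.68   (phosphorus)
  x1, x2, x3 ≥ 0.
The optimal basis is {return scrap, stainless scrap}; pure iron drops out. Binding constraints: carbon and chromium.
Optimal quantities: return scrap = 1.281 kg, stainless scrap = 0.8567 kg.
Hence cost = 0.31·1.281 + 2.56·0.8567 = £2.5903.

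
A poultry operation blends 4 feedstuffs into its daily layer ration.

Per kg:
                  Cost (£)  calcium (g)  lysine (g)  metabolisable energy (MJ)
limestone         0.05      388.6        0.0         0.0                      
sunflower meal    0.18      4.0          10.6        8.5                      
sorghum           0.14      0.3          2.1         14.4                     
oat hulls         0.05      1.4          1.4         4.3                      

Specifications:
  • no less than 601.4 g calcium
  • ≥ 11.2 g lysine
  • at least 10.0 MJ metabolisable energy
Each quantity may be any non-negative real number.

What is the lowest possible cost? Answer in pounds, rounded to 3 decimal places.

Let x1 = kg of limestone, x2 = kg of sunflower meal, x3 = kg of sorghum, x4 = kg of oat hulls.
Minimize 0.05x1 + 0.18x2 + 0.14x3 + 0.05x4 s.t.:
  388.6x1 + 4x2 + 0.3x3 + 1.4x4 ≥ 601.4   (calcium)
  10.6x2 + 2.1x3 + 1.4x4 ≥ 11.2   (lysine)
  8.5x2 + 14.4x3 + 4.3x4 ≥ 10   (metabolisable energy)
  x1, x2, x3, x4 ≥ 0.
The optimal basis is {limestone, sunflower meal, sorghum}; oat hulls drops out. The calcium, lysine, metabolisable energy requirements are met with equality.
That vertex is x1 = 1.537, x2 = 1.041, x3 = 0.08012.
Cost = 0.05·1.537 + 0.18·1.041 + 0.14·0.08012 = 0.27545.

£0.275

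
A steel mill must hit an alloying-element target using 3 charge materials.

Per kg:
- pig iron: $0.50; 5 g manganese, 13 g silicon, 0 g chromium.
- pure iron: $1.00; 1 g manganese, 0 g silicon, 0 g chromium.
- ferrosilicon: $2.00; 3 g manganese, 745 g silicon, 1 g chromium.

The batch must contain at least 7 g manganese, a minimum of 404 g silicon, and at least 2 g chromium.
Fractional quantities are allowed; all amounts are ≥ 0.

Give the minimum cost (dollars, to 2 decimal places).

$4.10

This is a linear program. Let x1 = kg of pig iron, x2 = kg of pure iron, x3 = kg of ferrosilicon.
Minimize 0.5x1 + 1x2 + 2x3 subject to:
  5x1 + 1x2 + 3x3 ≥ 7   (manganese)
  13x1 + 745x3 ≥ 404   (silicon)
  1x3 ≥ 2   (chromium)
  x1, x2, x3 ≥ 0.
The optimal basis is {pig iron, ferrosilicon}; pure iron drops out. Binding constraints: manganese and chromium.
That vertex is x1 = 0.2, x3 = 2.
Total cost: 0.5·0.2 + 2·2 = 4.1000.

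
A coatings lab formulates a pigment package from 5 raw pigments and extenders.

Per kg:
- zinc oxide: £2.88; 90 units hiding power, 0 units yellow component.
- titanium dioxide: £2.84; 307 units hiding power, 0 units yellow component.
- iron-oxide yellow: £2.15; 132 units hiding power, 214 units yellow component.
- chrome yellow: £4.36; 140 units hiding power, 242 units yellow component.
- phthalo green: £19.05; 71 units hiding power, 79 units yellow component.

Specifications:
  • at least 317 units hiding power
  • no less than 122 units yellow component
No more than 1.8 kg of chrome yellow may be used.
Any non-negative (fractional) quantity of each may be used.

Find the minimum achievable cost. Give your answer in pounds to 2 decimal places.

£3.46

Set it up as a linear program. Let x1 = kg of zinc oxide, x2 = kg of titanium dioxide, x3 = kg of iron-oxide yellow, x4 = kg of chrome yellow, x5 = kg of phthalo green.
Minimise 2.88x1 + 2.84x2 + 2.15x3 + 4.36x4 + 19.05x5 s.t.:
  90x1 + 307x2 + 132x3 + 140x4 + 71x5 ≥ 317   (hiding power)
  214x3 + 242x4 + 79x5 ≥ 122   (yellow component)
  x4 ≤ 1.8
  x1, x2, x3, x4, x5 ≥ 0.
The optimal basis is {titanium dioxide, iron-oxide yellow}; zinc oxide, chrome yellow, phthalo green drop out. There the hiding power and yellow component constraints are tight.
So titanium dioxide = 0.7875 kg, iron-oxide yellow = 0.5701 kg.
Hence cost = 2.84·0.7875 + 2.15·0.5701 = £3.4622.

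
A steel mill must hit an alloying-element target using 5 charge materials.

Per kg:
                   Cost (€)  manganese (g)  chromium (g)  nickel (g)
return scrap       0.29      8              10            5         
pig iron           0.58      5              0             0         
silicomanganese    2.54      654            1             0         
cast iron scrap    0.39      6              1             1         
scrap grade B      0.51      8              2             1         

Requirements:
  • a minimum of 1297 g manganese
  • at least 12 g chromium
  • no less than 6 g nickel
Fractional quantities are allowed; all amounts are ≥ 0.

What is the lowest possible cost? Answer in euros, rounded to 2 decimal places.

This is a linear program. Let x1 = kg of return scrap, x2 = kg of pig iron, x3 = kg of silicomanganese, x4 = kg of cast iron scrap, x5 = kg of scrap grade B.
min 0.29x1 + 0.58x2 + 2.54x3 + 0.39x4 + 0.51x5 with:
  8x1 + 5x2 + 654x3 + 6x4 + 8x5 ≥ 1297   (manganese)
  10x1 + 1x3 + 1x4 + 2x5 ≥ 12   (chromium)
  5x1 + 1x4 + 1x5 ≥ 6   (nickel)
  x1, x2, x3, x4, x5 ≥ 0.
The minimum-cost mix takes nothing from pig iron, cast iron scrap, scrap grade B — only return scrap, silicomanganese. The manganese and nickel requirements are met with equality.
That vertex is x1 = 1.2, x3 = 1.969.
Cost = 0.29·1.2 + 2.54·1.969 = 5.3493.

€5.35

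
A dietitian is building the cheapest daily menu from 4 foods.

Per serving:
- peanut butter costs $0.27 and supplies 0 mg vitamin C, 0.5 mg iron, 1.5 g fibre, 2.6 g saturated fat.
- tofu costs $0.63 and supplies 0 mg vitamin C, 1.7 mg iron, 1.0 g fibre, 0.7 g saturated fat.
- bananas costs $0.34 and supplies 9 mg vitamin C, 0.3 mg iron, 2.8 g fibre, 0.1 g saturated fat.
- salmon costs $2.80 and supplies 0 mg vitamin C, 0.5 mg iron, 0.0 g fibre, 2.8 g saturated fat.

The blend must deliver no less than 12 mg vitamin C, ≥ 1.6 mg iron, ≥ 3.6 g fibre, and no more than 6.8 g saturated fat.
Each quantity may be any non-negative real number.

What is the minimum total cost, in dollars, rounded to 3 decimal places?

$0.898

This is a linear program. Let x1 = servings of peanut butter, x2 = servings of tofu, x3 = servings of bananas, x4 = servings of salmon.
Minimise 0.27x1 + 0.63x2 + 0.34x3 + 2.8x4 s.t.:
  9x3 ≥ 12   (vitamin C)
  0.5x1 + 1.7x2 + 0.3x3 + 0.5x4 ≥ 1.6   (iron)
  1.5x1 + 1x2 + 2.8x3 ≥ 3.6   (fibre)
  2.6x1 + 0.7x2 + 0.1x3 + 2.8x4 ≤ 6.8   (saturated fat)
  x1, x2, x3, x4 ≥ 0.
The cheapest feasible vertex uses only tofu, bananas; peanut butter, salmon are not used. The vitamin C and iron requirements are met with equality.
Optimal quantities: tofu = 0.7059 servings, bananas = 1.333 servings.
Hence cost = 0.63·0.7059 + 0.34·1.333 = $0.89794.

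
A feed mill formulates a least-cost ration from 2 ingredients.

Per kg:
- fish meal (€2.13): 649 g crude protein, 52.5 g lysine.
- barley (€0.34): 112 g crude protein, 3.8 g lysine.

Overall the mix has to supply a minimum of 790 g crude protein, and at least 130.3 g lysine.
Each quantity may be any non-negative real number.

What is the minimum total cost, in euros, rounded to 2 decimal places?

Let x1 = kg of fish meal, x2 = kg of barley.
Minimize 2.13x1 + 0.34x2 s.t.:
  649x1 + 112x2 ≥ 790   (crude protein)
  52.5x1 + 3.8x2 ≥ 130.3   (lysine)
  x1, x2 ≥ 0.
The optimal basis is {fish meal}; barley drops out. Binding constraint: lysine.
That vertex is x1 = 2.482.
Objective = 2.13·2.482 = 5.2867.

€5.29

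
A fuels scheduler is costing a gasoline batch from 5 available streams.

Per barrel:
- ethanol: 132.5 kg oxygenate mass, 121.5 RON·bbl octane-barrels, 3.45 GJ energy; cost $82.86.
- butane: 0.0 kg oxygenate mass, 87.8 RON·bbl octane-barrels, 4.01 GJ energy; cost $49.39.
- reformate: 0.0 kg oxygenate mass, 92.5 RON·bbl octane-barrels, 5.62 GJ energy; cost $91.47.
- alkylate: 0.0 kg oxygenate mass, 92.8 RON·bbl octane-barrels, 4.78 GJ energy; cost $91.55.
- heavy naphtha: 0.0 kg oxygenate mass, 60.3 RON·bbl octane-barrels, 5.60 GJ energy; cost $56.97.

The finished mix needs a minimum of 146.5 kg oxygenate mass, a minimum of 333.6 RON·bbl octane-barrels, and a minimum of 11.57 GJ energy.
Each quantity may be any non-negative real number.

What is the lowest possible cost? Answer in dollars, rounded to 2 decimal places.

Let x1 = barrels of ethanol, x2 = barrels of butane, x3 = barrels of reformate, x4 = barrels of alkylate, x5 = barrels of heavy naphtha.
Minimise 82.86x1 + 49.39x2 + 91.47x3 + 91.55x4 + 56.97x5 s.t.:
  132.5x1 ≥ 146.5   (oxygenate mass)
  121.5x1 + 87.8x2 + 92.5x3 + 92.8x4 + 60.3x5 ≥ 333.6   (octane-barrels)
  3.45x1 + 4.01x2 + 5.62x3 + 4.78x4 + 5.6x5 ≥ 11.57   (energy)
  x1, x2, x3, x4, x5 ≥ 0.
The optimal basis is {ethanol, butane}; reformate, alkylate, heavy naphtha drop out. The oxygenate mass and octane-barrels requirements are met with equality.
So ethanol = 1.1057 barrels, butane = 2.2695 barrels.
Objective = 82.86·1.1057 + 49.39·2.2695 = 203.7089.

$203.71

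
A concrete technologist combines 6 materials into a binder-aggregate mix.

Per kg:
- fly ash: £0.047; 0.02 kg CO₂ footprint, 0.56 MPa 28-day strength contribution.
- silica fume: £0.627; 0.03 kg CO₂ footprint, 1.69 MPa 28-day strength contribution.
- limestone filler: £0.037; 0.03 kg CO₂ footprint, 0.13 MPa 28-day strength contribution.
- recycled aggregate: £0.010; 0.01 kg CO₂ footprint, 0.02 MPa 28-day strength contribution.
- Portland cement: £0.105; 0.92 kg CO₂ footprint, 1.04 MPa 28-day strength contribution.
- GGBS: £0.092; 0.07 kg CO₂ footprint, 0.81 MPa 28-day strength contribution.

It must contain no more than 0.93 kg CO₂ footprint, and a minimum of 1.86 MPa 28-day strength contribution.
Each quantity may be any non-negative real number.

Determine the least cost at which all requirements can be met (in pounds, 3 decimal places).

Let x1 = kg of fly ash, x2 = kg of silica fume, x3 = kg of limestone filler, x4 = kg of recycled aggregate, x5 = kg of Portland cement, x6 = kg of GGBS.
min 0.047x1 + 0.627x2 + 0.037x3 + 0.01x4 + 0.105x5 + 0.092x6 with:
  0.02x1 + 0.03x2 + 0.03x3 + 0.01x4 + 0.92x5 + 0.07x6 ≤ 0.93   (CO₂ footprint)
  0.56x1 + 1.69x2 + 0.13x3 + 0.02x4 + 1.04x5 + 0.81x6 ≥ 1.86   (28-day strength contribution)
  x1, x2, x3, x4, x5, x6 ≥ 0.
The optimal basis is {fly ash}; silica fume, limestone filler, recycled aggregate, Portland cement, GGBS drop out. There the 28-day strength contribution constraint is tight.
That vertex is x1 = 3.321.
Hence cost = 0.047·3.321 = £0.15609.

£0.156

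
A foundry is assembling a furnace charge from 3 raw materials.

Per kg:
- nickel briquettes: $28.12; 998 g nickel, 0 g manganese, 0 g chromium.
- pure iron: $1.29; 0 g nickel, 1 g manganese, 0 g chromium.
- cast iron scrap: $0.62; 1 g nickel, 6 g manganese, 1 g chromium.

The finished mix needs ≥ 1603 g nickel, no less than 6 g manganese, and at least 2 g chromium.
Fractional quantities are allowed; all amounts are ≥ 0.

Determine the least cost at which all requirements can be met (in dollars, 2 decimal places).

$46.35

Let x1 = kg of nickel briquettes, x2 = kg of pure iron, x3 = kg of cast iron scrap.
min 28.12x1 + 1.29x2 + 0.62x3 subject to:
  998x1 + 1x3 ≥ 1603   (nickel)
  1x2 + 6x3 ≥ 6   (manganese)
  1x3 ≥ 2   (chromium)
  x1, x2, x3 ≥ 0.
The optimal basis is {nickel briquettes, cast iron scrap}; pure iron drops out. There the nickel and chromium constraints are tight.
Solving gives x1 = 1.6042, x3 = 2.
Hence cost = 28.12·1.6042 + 0.62·2 = $46.3501.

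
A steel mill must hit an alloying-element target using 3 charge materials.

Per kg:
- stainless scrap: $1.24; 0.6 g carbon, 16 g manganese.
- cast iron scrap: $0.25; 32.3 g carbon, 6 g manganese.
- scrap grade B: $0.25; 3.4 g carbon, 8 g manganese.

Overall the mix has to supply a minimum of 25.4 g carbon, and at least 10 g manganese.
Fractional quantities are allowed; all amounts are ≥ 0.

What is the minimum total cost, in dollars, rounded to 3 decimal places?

Let x1 = kg of stainless scrap, x2 = kg of cast iron scrap, x3 = kg of scrap grade B.
min 1.24x1 + 0.25x2 + 0.25x3 subject to:
  0.6x1 + 32.3x2 + 3.4x3 ≥ 25.4   (carbon)
  16x1 + 6x2 + 8x3 ≥ 10   (manganese)
  x1, x2, x3 ≥ 0.
At the optimum only cast iron scrap, scrap grade B are positive (stainless scrap = 0). There the carbon and manganese constraints are tight.
Optimal quantities: cast iron scrap = 0.7109 kg, scrap grade B = 0.7168 kg.
Total cost: 0.25·0.7109 + 0.25·0.7168 = 0.35693.

$0.357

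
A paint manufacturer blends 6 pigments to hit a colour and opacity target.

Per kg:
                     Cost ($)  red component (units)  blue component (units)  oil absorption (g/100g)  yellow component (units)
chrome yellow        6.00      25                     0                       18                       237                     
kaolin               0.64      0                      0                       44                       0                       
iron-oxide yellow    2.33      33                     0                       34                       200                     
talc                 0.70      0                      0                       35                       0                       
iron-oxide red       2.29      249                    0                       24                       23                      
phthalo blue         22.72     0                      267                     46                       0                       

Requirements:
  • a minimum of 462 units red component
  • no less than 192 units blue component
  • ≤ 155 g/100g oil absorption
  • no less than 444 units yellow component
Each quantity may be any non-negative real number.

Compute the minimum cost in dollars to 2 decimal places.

Let x1 = kg of chrome yellow, x2 = kg of kaolin, x3 = kg of iron-oxide yellow, x4 = kg of talc, x5 = kg of iron-oxide red, x6 = kg of phthalo blue.
Minimize 6x1 + 0.64x2 + 2.33x3 + 0.7x4 + 2.29x5 + 22.72x6 subject to:
  25x1 + 33x3 + 249x5 ≥ 462   (red component)
  267x6 ≥ 192   (blue component)
  18x1 + 44x2 + 34x3 + 35x4 + 24x5 + 46x6 ≤ 155   (oil absorption)
  237x1 + 200x3 + 23x5 ≥ 444   (yellow component)
  x1, x2, x3, x4, x5, x6 ≥ 0.
The cheapest feasible vertex uses only iron-oxide yellow, iron-oxide red, phthalo blue; chrome yellow, kaolin, talc are not used. There the red component, blue component, yellow component constraints are tight.
So iron-oxide yellow = 2.038 kg, iron-oxide red = 1.585 kg, phthalo blue = 0.7191 kg.
Total cost: 2.33·2.038 + 2.29·1.585 + 22.72·0.7191 = 24.7161.

$24.72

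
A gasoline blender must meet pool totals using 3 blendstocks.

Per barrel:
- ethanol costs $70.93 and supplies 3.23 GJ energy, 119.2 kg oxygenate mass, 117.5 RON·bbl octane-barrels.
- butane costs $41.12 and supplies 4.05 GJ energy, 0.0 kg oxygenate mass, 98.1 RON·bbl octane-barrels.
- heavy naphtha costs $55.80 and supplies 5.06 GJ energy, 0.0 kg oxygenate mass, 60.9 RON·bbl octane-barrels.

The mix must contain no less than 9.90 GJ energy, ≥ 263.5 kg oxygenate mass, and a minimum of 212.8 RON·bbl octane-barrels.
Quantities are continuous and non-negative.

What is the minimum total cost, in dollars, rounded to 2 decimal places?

$184.82

Set it up as a linear program. Let x1 = barrels of ethanol, x2 = barrels of butane, x3 = barrels of heavy naphtha.
Minimise 70.93x1 + 41.12x2 + 55.8x3 subject to:
  3.23x1 + 4.05x2 + 5.06x3 ≥ 9.9   (energy)
  119.2x1 ≥ 263.5   (oxygenate mass)
  117.5x1 + 98.1x2 + 60.9x3 ≥ 212.8   (octane-barrels)
  x1, x2, x3 ≥ 0.
The minimum-cost mix takes nothing from heavy naphtha — only ethanol, butane. The energy and oxygenate mass requirements are met with equality.
Solving gives x1 = 2.2106, x2 = 0.68145.
Hence cost = 70.93·2.2106 + 41.12·0.68145 = $184.8191.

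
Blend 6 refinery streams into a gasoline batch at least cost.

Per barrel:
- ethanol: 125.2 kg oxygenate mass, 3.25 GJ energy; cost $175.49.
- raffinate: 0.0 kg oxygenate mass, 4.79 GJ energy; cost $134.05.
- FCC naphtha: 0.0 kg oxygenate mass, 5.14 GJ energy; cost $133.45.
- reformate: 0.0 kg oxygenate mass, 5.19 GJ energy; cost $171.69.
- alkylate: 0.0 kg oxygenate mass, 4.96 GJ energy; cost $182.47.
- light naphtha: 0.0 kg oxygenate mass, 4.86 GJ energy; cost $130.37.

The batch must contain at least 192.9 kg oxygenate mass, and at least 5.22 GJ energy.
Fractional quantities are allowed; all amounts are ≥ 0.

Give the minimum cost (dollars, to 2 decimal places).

$275.90

This is a linear program. Let x1 = barrels of ethanol, x2 = barrels of raffinate, x3 = barrels of FCC naphtha, x4 = barrels of reformate, x5 = barrels of alkylate, x6 = barrels of light naphtha.
min 175.49x1 + 134.05x2 + 133.45x3 + 171.69x4 + 182.47x5 + 130.37x6 subject to:
  125.2x1 ≥ 192.9   (oxygenate mass)
  3.25x1 + 4.79x2 + 5.14x3 + 5.19x4 + 4.96x5 + 4.86x6 ≥ 5.22   (energy)
  x1, x2, x3, x4, x5, x6 ≥ 0.
At the optimum only ethanol, FCC naphtha are positive (raffinate, reformate, alkylate, light naphtha = 0). There the oxygenate mass and energy constraints are tight.
That vertex is x1 = 1.5407, x3 = 0.041364.
Objective = 175.49·1.5407 + 133.45·0.041364 = 275.8975.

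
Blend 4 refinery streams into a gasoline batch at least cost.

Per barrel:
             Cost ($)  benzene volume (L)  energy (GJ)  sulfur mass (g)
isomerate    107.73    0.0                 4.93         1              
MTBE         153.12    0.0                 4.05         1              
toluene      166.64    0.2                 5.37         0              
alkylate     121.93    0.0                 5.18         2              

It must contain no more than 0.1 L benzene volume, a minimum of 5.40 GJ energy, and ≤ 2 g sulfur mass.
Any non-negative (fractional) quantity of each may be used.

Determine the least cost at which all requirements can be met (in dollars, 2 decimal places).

Treat it as an LP. Let x1 = barrels of isomerate, x2 = barrels of MTBE, x3 = barrels of toluene, x4 = barrels of alkylate.
min 107.73x1 + 153.12x2 + 166.64x3 + 121.93x4 s.t.:
  0.2x3 ≤ 0.1   (benzene volume)
  4.93x1 + 4.05x2 + 5.37x3 + 5.18x4 ≥ 5.4   (energy)
  1x1 + 1x2 + 2x4 ≤ 2   (sulfur mass)
  x1, x2, x3, x4 ≥ 0.
The cheapest feasible vertex uses only isomerate; MTBE, toluene, alkylate are not used. There the energy constraint is tight.
That vertex is x1 = 1.0953.
Cost = 107.73·1.0953 = 117.9967.

$118.00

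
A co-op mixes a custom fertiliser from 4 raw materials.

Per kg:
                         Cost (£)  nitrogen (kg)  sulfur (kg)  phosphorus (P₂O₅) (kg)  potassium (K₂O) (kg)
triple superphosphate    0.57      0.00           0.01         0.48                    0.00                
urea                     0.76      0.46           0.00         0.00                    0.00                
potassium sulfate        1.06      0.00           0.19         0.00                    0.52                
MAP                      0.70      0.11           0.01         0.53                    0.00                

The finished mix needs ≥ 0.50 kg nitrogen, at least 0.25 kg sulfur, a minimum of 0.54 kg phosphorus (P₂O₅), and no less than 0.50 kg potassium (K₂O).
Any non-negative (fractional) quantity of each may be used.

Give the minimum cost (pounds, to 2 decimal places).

£2.69

Treat it as an LP. Let x1 = kg of triple superphosphate, x2 = kg of urea, x3 = kg of potassium sulfate, x4 = kg of MAP.
Minimize 0.57x1 + 0.76x2 + 1.06x3 + 0.7x4 with:
  0.46x2 + 0.11x4 ≥ 0.5   (nitrogen)
  0.01x1 + 0.19x3 + 0.01x4 ≥ 0.25   (sulfur)
  0.48x1 + 0.53x4 ≥ 0.54   (phosphorus (P₂O₅))
  0.52x3 ≥ 0.5   (potassium (K₂O))
  x1, x2, x3, x4 ≥ 0.
The cheapest feasible vertex uses only urea, potassium sulfate, MAP; triple superphosphate is not used. The nitrogen, sulfur, phosphorus (P₂O₅) requirements are met with equality.
Solving gives x2 = 0.8433, x3 = 1.262, x4 = 1.019.
Cost = 0.76·0.8433 + 1.06·1.262 + 0.7·1.019 = 2.6919.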